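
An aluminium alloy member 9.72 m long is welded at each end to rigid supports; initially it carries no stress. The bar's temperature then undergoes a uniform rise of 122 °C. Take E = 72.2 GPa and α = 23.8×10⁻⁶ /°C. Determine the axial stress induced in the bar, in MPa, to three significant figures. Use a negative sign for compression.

Free thermal expansion αLΔT = 23.8e-6 · 9720 · 122 = 28.22 mm.
The walls impose strain ε = −(28.22)/9720 = -2.9036e-03; σ = Eε = 72200 · -2.9036e-03 = -209.6 MPa.

-210 MPa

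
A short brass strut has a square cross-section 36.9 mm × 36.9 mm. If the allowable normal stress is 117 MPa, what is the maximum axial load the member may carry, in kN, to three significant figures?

159 kN

A = 1362 mm².
P_max = σ_allow · A = 117 · 1362 = 159300 N = 159.3 kN.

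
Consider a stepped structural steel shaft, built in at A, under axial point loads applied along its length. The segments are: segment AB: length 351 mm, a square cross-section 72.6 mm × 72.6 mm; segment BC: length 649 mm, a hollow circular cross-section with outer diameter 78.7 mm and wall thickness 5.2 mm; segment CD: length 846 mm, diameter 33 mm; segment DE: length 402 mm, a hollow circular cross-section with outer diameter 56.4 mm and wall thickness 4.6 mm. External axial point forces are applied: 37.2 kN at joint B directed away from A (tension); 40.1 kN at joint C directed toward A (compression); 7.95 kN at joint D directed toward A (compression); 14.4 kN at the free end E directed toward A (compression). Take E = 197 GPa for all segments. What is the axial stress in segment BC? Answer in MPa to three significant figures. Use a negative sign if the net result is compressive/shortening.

-52.0 MPa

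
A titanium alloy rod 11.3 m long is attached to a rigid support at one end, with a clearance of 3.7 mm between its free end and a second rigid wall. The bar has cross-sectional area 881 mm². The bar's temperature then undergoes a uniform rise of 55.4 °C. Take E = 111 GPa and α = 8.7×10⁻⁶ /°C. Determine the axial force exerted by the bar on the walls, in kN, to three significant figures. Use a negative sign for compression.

-15.1 kN

Free thermal expansion αLΔT = 8.7e-6 · 11300 · 55.4 = 5.446 mm.
The walls engage after the gap closes; constrained expansion = 5.446 − 3.7 = 1.746 mm.
The walls impose strain ε = −(1.746)/11300 = -1.5455e-04; σ = Eε = 111000 · -1.5455e-04 = -17.15 MPa.
Wall reaction R = σ·A = -17.15·881 = -15110 N = -15.11 kN.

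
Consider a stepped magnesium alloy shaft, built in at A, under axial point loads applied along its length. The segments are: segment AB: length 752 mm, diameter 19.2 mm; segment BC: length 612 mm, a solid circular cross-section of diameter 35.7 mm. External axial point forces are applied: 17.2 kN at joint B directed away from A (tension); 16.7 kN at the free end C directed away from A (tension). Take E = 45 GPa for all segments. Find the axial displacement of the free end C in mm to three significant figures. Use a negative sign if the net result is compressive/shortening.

Internal axial forces (sectioning from the free end, tension +): N_BC = 16.7 kN, N_AB = 33.9 kN.
A_AB = 289.5 mm².
A_BC = 1001 mm².
δ_AB = 33900·752/(289.5·45000) = 1.957 mm
δ_BC = 16700·612/(1001·45000) = 0.2269 mm
δ = Σδ_i = 2.184 mm.

2.18 mm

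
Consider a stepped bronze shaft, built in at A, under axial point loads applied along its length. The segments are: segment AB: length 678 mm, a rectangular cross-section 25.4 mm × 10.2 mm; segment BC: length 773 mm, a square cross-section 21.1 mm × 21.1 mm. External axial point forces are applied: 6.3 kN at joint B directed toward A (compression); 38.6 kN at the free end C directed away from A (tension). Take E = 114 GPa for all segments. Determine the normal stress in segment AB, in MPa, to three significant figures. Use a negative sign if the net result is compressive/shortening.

125 MPa

Internal axial forces (sectioning from the free end, tension +): N_BC = 38.6 kN, N_AB = 32.3 kN.
A_AB = 259.1 mm².
σ_AB = N_AB/A_AB = 32300/259.1 = 124.7 MPa.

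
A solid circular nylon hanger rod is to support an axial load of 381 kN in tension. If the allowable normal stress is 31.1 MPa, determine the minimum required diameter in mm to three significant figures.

Required area A ≥ P/σ_allow = 381000/31.1 = 12250 mm².
For a solid circular section, d ≥ √(4A/π) = 124.9 mm.

125 mm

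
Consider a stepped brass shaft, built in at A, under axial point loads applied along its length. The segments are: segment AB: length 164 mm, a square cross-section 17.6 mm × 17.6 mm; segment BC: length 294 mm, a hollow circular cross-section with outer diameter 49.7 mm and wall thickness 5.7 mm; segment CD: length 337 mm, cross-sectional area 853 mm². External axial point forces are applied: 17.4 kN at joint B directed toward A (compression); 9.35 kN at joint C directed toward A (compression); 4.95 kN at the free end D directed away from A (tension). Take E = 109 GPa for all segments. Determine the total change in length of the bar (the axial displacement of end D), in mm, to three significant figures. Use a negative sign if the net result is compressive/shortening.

-0.103 mm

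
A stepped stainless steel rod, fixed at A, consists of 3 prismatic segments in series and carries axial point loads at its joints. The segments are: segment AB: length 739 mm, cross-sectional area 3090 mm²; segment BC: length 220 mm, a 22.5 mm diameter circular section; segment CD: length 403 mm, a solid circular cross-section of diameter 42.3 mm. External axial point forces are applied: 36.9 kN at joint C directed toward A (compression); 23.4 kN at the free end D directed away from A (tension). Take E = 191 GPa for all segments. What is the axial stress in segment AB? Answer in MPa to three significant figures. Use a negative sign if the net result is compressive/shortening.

Internal axial forces (sectioning from the free end, tension +): N_CD = 23.4 kN, N_BC = -13.5 kN, N_AB = -13.5 kN.
σ_AB = N_AB/A_AB = -13500/3090 = -4.369 MPa.

-4.37 MPa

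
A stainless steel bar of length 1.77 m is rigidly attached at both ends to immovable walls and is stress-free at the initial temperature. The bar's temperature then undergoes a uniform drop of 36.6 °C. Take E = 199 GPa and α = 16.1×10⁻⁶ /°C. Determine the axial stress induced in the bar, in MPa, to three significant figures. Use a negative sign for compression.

117 MPa

Free thermal expansion αLΔT = 16.1e-6 · 1770 · -36.6 = -1.043 mm.
The walls impose strain ε = −(-1.043)/1770 = 5.8926e-04; σ = Eε = 199000 · 5.8926e-04 = 117.3 MPa.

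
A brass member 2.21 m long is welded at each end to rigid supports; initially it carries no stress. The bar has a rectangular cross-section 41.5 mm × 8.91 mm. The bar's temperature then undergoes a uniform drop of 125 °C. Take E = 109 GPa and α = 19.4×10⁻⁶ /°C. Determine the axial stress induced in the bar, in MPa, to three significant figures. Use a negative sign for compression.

264 MPa

Free thermal expansion αLΔT = 19.4e-6 · 2210 · -125 = -5.359 mm.
The walls impose strain ε = −(-5.359)/2210 = 2.4250e-03; σ = Eε = 109000 · 2.4250e-03 = 264.3 MPa.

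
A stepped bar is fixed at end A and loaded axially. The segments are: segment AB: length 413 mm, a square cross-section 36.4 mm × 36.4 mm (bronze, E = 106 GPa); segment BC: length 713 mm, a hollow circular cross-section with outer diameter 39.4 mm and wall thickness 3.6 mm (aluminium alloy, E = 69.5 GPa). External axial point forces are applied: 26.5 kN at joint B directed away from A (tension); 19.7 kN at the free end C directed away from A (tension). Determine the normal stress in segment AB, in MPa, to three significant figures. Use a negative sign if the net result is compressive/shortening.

Internal axial forces (sectioning from the free end, tension +): N_BC = 19.7 kN, N_AB = 46.2 kN.
A_AB = 1325 mm².
σ_AB = N_AB/A_AB = 46200/1325 = 34.87 MPa.

34.9 MPa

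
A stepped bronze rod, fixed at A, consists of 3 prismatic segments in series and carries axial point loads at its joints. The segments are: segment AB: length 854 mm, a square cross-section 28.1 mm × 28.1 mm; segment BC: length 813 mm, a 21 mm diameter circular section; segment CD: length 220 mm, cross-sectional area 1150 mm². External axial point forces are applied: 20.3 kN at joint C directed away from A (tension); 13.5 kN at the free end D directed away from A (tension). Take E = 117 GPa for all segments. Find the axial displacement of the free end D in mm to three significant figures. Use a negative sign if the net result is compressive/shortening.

1.01 mm

Internal axial forces (sectioning from the free end, tension +): N_CD = 13.5 kN, N_BC = 33.8 kN, N_AB = 33.8 kN.
A_AB = 789.6 mm².
A_BC = 346.4 mm².
δ_AB = 33800·854/(789.6·117000) = 0.3124 mm
δ_BC = 33800·813/(346.4·117000) = 0.6781 mm
δ_CD = 13500·220/(1150·117000) = 0.02207 mm
δ = Σδ_i = 1.013 mm.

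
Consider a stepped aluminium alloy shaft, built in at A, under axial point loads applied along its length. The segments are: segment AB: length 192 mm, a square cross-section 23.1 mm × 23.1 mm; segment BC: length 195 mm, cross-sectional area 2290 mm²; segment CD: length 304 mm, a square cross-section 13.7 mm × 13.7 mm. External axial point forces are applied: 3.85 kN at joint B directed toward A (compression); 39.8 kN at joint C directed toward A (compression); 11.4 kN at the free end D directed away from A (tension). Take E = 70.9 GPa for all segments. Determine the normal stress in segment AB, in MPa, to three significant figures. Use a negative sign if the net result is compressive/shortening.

Internal axial forces (sectioning from the free end, tension +): N_CD = 11.4 kN, N_BC = -28.4 kN, N_AB = -32.25 kN.
A_AB = 533.6 mm².
σ_AB = N_AB/A_AB = -32250/533.6 = -60.44 MPa.

-60.4 MPa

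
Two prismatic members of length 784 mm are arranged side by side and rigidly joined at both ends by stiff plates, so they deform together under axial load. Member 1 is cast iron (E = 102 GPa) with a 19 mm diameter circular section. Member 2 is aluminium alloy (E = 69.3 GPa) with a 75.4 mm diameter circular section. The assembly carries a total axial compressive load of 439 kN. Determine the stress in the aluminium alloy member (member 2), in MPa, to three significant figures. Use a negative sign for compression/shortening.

-89.9 MPa

A_1 = 283.5 mm².
A_2 = 4465 mm².
Equal strain + equilibrium ⇒ each member carries load in proportion to AE: A₁E₁ = 28920000 N, A₂E₂ = 309400000 N, ΣAE = 338400000 N.
σ₂ = P·E₂/ΣAE = -439000·69300/338400000 = -89.91 MPa.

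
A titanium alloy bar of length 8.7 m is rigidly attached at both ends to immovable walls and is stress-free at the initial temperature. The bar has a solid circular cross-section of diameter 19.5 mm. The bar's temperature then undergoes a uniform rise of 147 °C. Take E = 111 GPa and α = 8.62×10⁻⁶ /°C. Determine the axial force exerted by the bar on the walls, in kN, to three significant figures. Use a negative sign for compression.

Free thermal expansion αLΔT = 8.62e-6 · 8700 · 147 = 11.02 mm.
The walls impose strain ε = −(11.02)/8700 = -1.2671e-03; σ = Eε = 111000 · -1.2671e-03 = -140.7 MPa.
Wall reaction R = σ·A = -140.7·298.6 = -42010 N = -42.01 kN.

-42.0 kN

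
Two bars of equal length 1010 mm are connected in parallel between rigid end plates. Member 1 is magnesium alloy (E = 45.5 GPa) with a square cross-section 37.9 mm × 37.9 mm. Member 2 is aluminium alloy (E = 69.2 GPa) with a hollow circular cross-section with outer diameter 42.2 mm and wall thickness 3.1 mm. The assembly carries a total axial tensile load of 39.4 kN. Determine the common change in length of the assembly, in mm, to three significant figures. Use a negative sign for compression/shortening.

0.434 mm

A_1 = 1436 mm².
A_2 = 380.8 mm².
Equal strain + equilibrium ⇒ each member carries load in proportion to AE: A₁E₁ = 65360000 N, A₂E₂ = 26350000 N, ΣAE = 91710000 N.
δ = PL/ΣAE = 39400·1010/91710000 = 0.4339 mm.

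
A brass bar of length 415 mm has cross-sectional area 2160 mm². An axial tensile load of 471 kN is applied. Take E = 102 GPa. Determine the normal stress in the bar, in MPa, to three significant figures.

218 MPa

σ = N/A = 471000/2160 = 218.1 MPa.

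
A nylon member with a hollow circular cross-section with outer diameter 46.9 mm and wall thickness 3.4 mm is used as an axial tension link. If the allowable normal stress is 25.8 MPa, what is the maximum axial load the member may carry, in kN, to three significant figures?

A = 464.6 mm².
P_max = σ_allow · A = 25.8 · 464.6 = 11990 N = 11.99 kN.

12.0 kN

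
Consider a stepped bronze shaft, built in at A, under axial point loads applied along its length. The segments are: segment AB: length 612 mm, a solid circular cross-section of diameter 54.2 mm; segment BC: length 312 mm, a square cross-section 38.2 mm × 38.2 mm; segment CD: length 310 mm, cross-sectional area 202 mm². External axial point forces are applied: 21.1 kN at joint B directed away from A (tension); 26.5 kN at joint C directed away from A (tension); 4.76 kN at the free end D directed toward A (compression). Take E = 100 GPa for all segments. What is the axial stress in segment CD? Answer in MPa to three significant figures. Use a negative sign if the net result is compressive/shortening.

Internal axial forces (sectioning from the free end, tension +): N_CD = -4.76 kN, N_BC = 21.74 kN, N_AB = 42.84 kN.
σ_CD = N_CD/A_CD = -4760/202 = -23.56 MPa.

-23.6 MPa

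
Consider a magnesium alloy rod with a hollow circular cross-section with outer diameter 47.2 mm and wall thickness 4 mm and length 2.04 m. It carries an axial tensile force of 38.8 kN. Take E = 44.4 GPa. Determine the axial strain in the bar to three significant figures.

0.00161

A = 542.9 mm².
σ = N/A = 71.47 MPa; ε = σ/E = 71.47/44400 = 1.610e-03.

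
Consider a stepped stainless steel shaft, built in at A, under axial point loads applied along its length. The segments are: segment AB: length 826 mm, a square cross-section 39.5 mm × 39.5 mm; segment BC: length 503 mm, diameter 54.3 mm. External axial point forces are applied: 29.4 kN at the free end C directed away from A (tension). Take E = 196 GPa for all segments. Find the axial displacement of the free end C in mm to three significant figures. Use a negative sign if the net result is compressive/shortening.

Internal axial forces (sectioning from the free end, tension +): N_BC = 29.4 kN, N_AB = 29.4 kN.
A_AB = 1560 mm².
A_BC = 2316 mm².
δ_AB = 29400·826/(1560·196000) = 0.07941 mm
δ_BC = 29400·503/(2316·196000) = 0.03258 mm
δ = Σδ_i = 0.112 mm.

0.112 mm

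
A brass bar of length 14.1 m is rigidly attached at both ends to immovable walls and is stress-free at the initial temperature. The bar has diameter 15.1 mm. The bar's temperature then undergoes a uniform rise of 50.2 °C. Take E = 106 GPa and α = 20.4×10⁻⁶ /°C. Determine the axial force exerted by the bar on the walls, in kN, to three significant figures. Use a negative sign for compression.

-19.4 kN

Free thermal expansion αLΔT = 20.4e-6 · 14100 · 50.2 = 14.44 mm.
The walls impose strain ε = −(14.44)/14100 = -1.0241e-03; σ = Eε = 106000 · -1.0241e-03 = -108.6 MPa.
Wall reaction R = σ·A = -108.6·179.1 = -19440 N = -19.44 kN.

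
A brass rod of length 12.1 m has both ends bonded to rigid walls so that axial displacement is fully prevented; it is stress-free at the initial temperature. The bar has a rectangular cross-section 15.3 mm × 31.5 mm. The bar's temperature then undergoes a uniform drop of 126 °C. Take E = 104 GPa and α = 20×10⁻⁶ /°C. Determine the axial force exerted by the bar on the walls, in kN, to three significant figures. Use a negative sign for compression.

126 kN

Free thermal expansion αLΔT = 20e-6 · 12100 · -126 = -30.49 mm.
The walls impose strain ε = −(-30.49)/12100 = 2.5200e-03; σ = Eε = 104000 · 2.5200e-03 = 262.1 MPa.
Wall reaction R = σ·A = 262.1·482 = 126300 N = 126.3 kN.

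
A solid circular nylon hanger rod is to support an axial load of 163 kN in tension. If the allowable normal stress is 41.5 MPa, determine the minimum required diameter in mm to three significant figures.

70.7 mm

Required area A ≥ P/σ_allow = 163000/41.5 = 3928 mm².
For a solid circular section, d ≥ √(4A/π) = 70.72 mm.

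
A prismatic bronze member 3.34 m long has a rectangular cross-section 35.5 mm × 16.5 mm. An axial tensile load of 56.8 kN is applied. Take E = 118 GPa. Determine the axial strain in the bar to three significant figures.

A = 585.8 mm².
σ = N/A = 96.97 MPa; ε = σ/E = 96.97/118000 = 8.218e-04.

8.22e-04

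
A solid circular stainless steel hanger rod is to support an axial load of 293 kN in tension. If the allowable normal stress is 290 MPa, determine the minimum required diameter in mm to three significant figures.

Required area A ≥ P/σ_allow = 293000/290 = 1010 mm².
For a solid circular section, d ≥ √(4A/π) = 35.87 mm.

35.9 mm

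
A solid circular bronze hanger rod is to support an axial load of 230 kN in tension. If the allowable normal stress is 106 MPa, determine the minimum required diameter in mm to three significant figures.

Required area A ≥ P/σ_allow = 230000/106 = 2170 mm².
For a solid circular section, d ≥ √(4A/π) = 52.56 mm.

52.6 mm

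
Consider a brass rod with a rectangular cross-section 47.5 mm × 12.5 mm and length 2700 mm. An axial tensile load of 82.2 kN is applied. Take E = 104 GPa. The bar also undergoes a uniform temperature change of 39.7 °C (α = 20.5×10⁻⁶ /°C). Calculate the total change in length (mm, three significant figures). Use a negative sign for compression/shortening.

5.79 mm

A = 593.8 mm².
δ_mech = NL/(AE) = 82200·2700/(593.8·104000) = 3.594 mm.
δ_thermal = αLΔT = 20.5e-6·2700·39.7 = 2.197 mm.
δ = δ_mech + δ_thermal = 5.792 mm.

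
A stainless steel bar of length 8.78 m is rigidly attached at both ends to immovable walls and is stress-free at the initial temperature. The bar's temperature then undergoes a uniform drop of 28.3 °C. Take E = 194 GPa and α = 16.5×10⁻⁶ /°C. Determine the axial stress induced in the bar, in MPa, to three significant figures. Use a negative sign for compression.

90.6 MPa

Free thermal expansion αLΔT = 16.5e-6 · 8780 · -28.3 = -4.1 mm.
The walls impose strain ε = −(-4.1)/8780 = 4.6695e-04; σ = Eε = 194000 · 4.6695e-04 = 90.59 MPa.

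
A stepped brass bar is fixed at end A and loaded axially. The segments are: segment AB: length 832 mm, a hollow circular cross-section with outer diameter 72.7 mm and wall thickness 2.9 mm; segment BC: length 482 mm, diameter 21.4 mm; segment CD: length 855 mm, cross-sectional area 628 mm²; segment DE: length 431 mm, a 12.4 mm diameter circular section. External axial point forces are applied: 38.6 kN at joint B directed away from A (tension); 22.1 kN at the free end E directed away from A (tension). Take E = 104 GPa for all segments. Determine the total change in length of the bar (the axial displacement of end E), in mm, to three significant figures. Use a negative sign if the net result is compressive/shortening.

Internal axial forces (sectioning from the free end, tension +): N_DE = 22.1 kN, N_CD = 22.1 kN, N_BC = 22.1 kN, N_AB = 60.7 kN.
A_AB = 635.9 mm².
A_BC = 359.7 mm².
A_DE = 120.8 mm².
δ_AB = 60700·832/(635.9·104000) = 0.7636 mm
δ_BC = 22100·482/(359.7·104000) = 0.2848 mm
δ_CD = 22100·855/(628·104000) = 0.2893 mm
δ_DE = 22100·431/(120.8·104000) = 0.7584 mm
δ = Σδ_i = 2.096 mm.

2.10 mm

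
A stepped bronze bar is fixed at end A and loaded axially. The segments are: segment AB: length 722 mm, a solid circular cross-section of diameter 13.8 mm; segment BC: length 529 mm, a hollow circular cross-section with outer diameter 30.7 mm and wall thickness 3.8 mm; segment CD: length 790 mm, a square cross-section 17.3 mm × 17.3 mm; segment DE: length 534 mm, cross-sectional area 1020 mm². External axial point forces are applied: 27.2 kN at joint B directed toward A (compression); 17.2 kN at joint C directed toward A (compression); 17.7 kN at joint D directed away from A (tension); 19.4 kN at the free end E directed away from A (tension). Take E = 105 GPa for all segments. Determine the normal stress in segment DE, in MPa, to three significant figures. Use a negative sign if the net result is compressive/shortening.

19.0 MPa

Internal axial forces (sectioning from the free end, tension +): N_DE = 19.4 kN, N_CD = 37.1 kN, N_BC = 19.9 kN, N_AB = -7.3 kN.
σ_DE = N_DE/A_DE = 19400/1020 = 19.02 MPa.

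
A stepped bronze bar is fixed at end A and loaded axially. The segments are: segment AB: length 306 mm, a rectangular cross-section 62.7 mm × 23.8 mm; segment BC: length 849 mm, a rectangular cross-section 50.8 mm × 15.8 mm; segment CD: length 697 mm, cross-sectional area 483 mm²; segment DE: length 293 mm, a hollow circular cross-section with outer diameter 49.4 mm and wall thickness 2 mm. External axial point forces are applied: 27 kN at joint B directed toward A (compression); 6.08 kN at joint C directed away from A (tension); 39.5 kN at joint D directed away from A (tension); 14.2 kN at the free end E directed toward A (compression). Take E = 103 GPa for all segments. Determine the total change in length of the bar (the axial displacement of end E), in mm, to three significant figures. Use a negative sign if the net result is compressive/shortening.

0.550 mm

Internal axial forces (sectioning from the free end, tension +): N_DE = -14.2 kN, N_CD = 25.3 kN, N_BC = 31.38 kN, N_AB = 4.38 kN.
A_AB = 1492 mm².
A_BC = 802.6 mm².
A_DE = 297.8 mm².
δ_AB = 4380·306/(1492·103000) = 0.00872 mm
δ_BC = 31380·849/(802.6·103000) = 0.3223 mm
δ_CD = 25300·697/(483·103000) = 0.3545 mm
δ_DE = -14200·293/(297.8·103000) = -0.1356 mm
δ = Σδ_i = 0.5498 mm.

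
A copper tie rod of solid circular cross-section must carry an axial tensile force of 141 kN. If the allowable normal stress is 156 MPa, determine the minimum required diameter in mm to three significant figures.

Required area A ≥ P/σ_allow = 141000/156 = 903.8 mm².
For a solid circular section, d ≥ √(4A/π) = 33.92 mm.

33.9 mm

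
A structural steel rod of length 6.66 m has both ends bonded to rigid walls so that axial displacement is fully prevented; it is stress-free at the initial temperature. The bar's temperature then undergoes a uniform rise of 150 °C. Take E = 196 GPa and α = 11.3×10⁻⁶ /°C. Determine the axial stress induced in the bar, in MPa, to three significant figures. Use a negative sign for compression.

-332 MPa

Free thermal expansion αLΔT = 11.3e-6 · 6660 · 150 = 11.29 mm.
The walls impose strain ε = −(11.29)/6660 = -1.6950e-03; σ = Eε = 196000 · -1.6950e-03 = -332.2 MPa.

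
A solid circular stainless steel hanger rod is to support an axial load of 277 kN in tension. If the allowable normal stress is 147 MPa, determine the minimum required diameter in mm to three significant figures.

Required area A ≥ P/σ_allow = 277000/147 = 1884 mm².
For a solid circular section, d ≥ √(4A/π) = 48.98 mm.

49.0 mm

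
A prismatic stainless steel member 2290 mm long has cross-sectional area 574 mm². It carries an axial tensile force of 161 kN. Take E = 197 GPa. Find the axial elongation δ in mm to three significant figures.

δ_mech = NL/(AE) = 161000·2290/(574·197000) = 3.26 mm.

3.26 mm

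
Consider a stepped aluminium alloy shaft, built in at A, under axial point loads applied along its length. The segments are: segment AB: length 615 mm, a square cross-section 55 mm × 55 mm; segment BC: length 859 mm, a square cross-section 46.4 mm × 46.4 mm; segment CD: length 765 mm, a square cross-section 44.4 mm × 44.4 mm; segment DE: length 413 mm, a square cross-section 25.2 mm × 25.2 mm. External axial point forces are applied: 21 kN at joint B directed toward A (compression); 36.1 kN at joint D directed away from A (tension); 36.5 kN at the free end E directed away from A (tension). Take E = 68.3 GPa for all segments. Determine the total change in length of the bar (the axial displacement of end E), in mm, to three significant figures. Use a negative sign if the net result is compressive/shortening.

1.34 mm

Internal axial forces (sectioning from the free end, tension +): N_DE = 36.5 kN, N_CD = 72.6 kN, N_BC = 72.6 kN, N_AB = 51.6 kN.
A_AB = 3025 mm².
A_BC = 2153 mm².
A_CD = 1971 mm².
A_DE = 635 mm².
δ_AB = 51600·615/(3025·68300) = 0.1536 mm
δ_BC = 72600·859/(2153·68300) = 0.4241 mm
δ_CD = 72600·765/(1971·68300) = 0.4125 mm
δ_DE = 36500·413/(635·68300) = 0.3476 mm
δ = Σδ_i = 1.338 mm.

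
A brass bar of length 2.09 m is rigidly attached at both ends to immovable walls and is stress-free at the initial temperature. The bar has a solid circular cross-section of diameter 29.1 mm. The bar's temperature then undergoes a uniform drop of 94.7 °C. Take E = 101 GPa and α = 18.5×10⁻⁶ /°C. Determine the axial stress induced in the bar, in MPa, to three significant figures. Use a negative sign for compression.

Free thermal expansion αLΔT = 18.5e-6 · 2090 · -94.7 = -3.662 mm.
The walls impose strain ε = −(-3.662)/2090 = 1.7519e-03; σ = Eε = 101000 · 1.7519e-03 = 176.9 MPa.

177 MPa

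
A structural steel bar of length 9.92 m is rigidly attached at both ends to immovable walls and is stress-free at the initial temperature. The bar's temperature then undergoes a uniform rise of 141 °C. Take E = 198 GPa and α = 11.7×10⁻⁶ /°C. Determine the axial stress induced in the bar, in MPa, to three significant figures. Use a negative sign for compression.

-327 MPa

Free thermal expansion αLΔT = 11.7e-6 · 9920 · 141 = 16.37 mm.
The walls impose strain ε = −(16.37)/9920 = -1.6497e-03; σ = Eε = 198000 · -1.6497e-03 = -326.6 MPa.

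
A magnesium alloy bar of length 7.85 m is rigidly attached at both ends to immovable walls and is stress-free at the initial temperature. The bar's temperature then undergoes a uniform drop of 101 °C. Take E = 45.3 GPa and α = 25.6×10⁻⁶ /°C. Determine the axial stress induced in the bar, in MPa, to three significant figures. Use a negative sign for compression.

117 MPa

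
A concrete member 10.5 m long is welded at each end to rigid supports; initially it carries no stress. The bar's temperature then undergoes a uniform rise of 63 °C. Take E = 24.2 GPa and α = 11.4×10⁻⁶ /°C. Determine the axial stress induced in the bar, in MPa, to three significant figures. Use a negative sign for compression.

Free thermal expansion αLΔT = 11.4e-6 · 10500 · 63 = 7.541 mm.
The walls impose strain ε = −(7.541)/10500 = -7.1820e-04; σ = Eε = 24200 · -7.1820e-04 = -17.38 MPa.

-17.4 MPa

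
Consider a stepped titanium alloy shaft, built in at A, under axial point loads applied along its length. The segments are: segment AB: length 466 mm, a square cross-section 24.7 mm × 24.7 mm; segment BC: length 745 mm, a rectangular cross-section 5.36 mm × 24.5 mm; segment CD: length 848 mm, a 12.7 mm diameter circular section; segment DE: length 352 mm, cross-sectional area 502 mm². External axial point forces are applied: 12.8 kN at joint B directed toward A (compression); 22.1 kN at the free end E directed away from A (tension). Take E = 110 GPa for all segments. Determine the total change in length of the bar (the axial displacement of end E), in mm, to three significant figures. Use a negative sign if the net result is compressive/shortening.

Internal axial forces (sectioning from the free end, tension +): N_DE = 22.1 kN, N_CD = 22.1 kN, N_BC = 22.1 kN, N_AB = 9.3 kN.
A_AB = 610.1 mm².
A_BC = 131.3 mm².
A_CD = 126.7 mm².
δ_AB = 9300·466/(610.1·110000) = 0.06458 mm
δ_BC = 22100·745/(131.3·110000) = 1.14 mm
δ_CD = 22100·848/(126.7·110000) = 1.345 mm
δ_DE = 22100·352/(502·110000) = 0.1409 mm
δ = Σδ_i = 2.69 mm.

2.69 mm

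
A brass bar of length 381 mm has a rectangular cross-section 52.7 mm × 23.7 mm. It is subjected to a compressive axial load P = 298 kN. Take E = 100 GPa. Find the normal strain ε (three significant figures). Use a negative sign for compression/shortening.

-0.00239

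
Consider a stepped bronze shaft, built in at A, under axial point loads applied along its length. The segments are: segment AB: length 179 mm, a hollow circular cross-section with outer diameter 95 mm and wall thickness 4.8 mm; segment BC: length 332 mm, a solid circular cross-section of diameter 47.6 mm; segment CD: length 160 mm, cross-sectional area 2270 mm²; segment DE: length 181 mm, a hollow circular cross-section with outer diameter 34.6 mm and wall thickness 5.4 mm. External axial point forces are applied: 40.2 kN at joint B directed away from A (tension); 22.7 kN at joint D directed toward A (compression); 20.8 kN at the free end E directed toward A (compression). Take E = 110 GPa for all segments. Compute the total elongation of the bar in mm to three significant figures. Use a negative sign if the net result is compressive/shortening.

Internal axial forces (sectioning from the free end, tension +): N_DE = -20.8 kN, N_CD = -43.5 kN, N_BC = -43.5 kN, N_AB = -3.3 kN.
A_AB = 1360 mm².
A_BC = 1780 mm².
A_DE = 495.4 mm².
δ_AB = -3300·179/(1360·110000) = -0.003948 mm
δ_BC = -43500·332/(1780·110000) = -0.07378 mm
δ_CD = -43500·160/(2270·110000) = -0.02787 mm
δ_DE = -20800·181/(495.4·110000) = -0.06909 mm
δ = Σδ_i = -0.1747 mm.

-0.175 mm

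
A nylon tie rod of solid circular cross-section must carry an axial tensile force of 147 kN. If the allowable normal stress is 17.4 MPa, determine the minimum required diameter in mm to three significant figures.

104 mm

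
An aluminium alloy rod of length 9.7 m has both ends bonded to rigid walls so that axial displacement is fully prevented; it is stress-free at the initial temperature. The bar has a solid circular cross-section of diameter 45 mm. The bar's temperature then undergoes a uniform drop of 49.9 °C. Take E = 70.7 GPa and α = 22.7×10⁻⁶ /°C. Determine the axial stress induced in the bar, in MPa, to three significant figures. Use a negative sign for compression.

80.1 MPa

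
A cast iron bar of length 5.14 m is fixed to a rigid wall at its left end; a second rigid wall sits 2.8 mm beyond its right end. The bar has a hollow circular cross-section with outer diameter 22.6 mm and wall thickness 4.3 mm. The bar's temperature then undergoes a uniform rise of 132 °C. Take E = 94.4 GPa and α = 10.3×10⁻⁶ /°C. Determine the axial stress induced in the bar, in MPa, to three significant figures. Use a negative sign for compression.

-76.9 MPa

Free thermal expansion αLΔT = 10.3e-6 · 5140 · 132 = 6.988 mm.
The walls engage after the gap closes; constrained expansion = 6.988 − 2.8 = 4.188 mm.
The walls impose strain ε = −(4.188)/5140 = -8.1485e-04; σ = Eε = 94400 · -8.1485e-04 = -76.92 MPa.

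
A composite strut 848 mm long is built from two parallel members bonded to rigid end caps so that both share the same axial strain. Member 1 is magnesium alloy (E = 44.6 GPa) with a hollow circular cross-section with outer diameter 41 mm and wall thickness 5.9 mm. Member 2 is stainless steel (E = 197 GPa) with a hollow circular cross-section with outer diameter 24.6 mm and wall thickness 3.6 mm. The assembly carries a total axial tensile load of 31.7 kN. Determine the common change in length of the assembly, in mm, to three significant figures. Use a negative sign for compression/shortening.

0.355 mm

A_1 = 650.6 mm².
A_2 = 237.5 mm².
Equal strain + equilibrium ⇒ each member carries load in proportion to AE: A₁E₁ = 29020000 N, A₂E₂ = 46790000 N, ΣAE = 75800000 N.
δ = PL/ΣAE = 31700·848/75800000 = 0.3546 mm.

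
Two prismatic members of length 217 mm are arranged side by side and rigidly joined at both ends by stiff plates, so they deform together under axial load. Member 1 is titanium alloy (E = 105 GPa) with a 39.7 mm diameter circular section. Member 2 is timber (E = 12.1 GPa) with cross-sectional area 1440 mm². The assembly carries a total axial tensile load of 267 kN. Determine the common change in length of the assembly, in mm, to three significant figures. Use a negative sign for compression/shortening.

0.393 mm

A_1 = 1238 mm².
Equal strain + equilibrium ⇒ each member carries load in proportion to AE: A₁E₁ = 130000000 N, A₂E₂ = 17420000 N, ΣAE = 147400000 N.
δ = PL/ΣAE = 267000·217/147400000 = 0.3931 mm.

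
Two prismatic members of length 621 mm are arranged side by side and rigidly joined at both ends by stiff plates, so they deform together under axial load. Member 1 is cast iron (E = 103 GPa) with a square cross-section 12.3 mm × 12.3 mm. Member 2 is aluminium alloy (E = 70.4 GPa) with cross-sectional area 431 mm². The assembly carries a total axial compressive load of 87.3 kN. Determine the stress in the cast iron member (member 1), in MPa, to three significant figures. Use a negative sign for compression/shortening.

-196 MPa

A_1 = 151.3 mm².
Equal strain + equilibrium ⇒ each member carries load in proportion to AE: A₁E₁ = 15580000 N, A₂E₂ = 30340000 N, ΣAE = 45930000 N.
σ₁ = P·E₁/ΣAE = -87300·103000/45930000 = -195.8 MPa.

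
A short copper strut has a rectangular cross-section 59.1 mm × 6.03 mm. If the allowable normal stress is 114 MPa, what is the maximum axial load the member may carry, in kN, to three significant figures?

40.6 kN

A = 356.4 mm².
P_max = σ_allow · A = 114 · 356.4 = 40630 N = 40.63 kN.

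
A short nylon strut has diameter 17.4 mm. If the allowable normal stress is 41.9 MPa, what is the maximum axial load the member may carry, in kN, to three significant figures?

A = 237.8 mm².
P_max = σ_allow · A = 41.9 · 237.8 = 9963 N = 9.963 kN.

9.96 kN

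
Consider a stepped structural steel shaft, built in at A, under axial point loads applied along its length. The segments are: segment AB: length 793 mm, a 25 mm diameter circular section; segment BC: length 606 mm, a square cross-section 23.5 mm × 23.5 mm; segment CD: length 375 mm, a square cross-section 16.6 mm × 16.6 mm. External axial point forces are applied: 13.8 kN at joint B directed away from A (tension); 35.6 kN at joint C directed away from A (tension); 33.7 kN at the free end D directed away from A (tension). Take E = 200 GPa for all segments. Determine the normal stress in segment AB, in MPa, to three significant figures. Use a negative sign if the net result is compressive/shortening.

169 MPa

Internal axial forces (sectioning from the free end, tension +): N_CD = 33.7 kN, N_BC = 69.3 kN, N_AB = 83.1 kN.
A_AB = 490.9 mm².
σ_AB = N_AB/A_AB = 83100/490.9 = 169.3 MPa.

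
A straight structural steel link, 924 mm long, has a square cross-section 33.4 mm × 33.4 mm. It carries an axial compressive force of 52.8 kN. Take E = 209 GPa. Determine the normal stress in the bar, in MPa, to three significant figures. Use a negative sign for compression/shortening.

-47.3 MPa

A = 1116 mm².
σ = N/A = -52800/1116 = -47.33 MPa.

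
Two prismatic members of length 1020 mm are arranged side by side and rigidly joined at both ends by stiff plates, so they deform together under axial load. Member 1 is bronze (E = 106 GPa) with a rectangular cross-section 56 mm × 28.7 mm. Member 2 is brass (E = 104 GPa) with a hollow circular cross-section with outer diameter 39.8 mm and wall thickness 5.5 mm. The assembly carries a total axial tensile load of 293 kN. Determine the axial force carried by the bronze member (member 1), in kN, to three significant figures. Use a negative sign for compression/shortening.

215 kN

A_1 = 1607 mm².
A_2 = 592.7 mm².
Equal strain + equilibrium ⇒ each member carries load in proportion to AE: A₁E₁ = 170400000 N, A₂E₂ = 61640000 N, ΣAE = 232000000 N.
F₁ = P·A₁E₁/ΣAE = 293000·170400000/232000000 = 215200 N.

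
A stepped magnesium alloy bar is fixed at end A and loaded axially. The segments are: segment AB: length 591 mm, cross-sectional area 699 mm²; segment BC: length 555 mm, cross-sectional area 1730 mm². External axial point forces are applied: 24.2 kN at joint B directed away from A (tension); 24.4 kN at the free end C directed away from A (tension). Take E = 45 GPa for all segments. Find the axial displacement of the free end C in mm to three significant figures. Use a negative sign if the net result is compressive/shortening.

Internal axial forces (sectioning from the free end, tension +): N_BC = 24.4 kN, N_AB = 48.6 kN.
δ_AB = 48600·591/(699·45000) = 0.9131 mm
δ_BC = 24400·555/(1730·45000) = 0.1739 mm
δ = Σδ_i = 1.087 mm.

1.09 mm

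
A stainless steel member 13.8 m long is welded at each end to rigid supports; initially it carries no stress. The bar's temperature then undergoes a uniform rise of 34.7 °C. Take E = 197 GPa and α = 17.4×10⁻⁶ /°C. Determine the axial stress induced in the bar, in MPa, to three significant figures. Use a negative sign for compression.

-119 MPa

Free thermal expansion αLΔT = 17.4e-6 · 13800 · 34.7 = 8.332 mm.
The walls impose strain ε = −(8.332)/13800 = -6.0378e-04; σ = Eε = 197000 · -6.0378e-04 = -118.9 MPa.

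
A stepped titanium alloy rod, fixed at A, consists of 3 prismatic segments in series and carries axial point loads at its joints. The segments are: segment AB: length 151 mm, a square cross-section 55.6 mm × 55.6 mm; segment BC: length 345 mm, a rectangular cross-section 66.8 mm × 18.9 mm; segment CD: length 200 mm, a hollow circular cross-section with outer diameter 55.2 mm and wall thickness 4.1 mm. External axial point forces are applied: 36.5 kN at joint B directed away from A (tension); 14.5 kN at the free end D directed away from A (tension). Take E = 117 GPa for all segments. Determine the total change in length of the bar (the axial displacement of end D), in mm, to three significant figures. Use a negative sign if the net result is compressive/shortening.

Internal axial forces (sectioning from the free end, tension +): N_CD = 14.5 kN, N_BC = 14.5 kN, N_AB = 51 kN.
A_AB = 3091 mm².
A_BC = 1263 mm².
A_CD = 658.2 mm².
δ_AB = 51000·151/(3091·117000) = 0.02129 mm
δ_BC = 14500·345/(1263·117000) = 0.03387 mm
δ_CD = 14500·200/(658.2·117000) = 0.03766 mm
δ = Σδ_i = 0.09282 mm.

0.0928 mm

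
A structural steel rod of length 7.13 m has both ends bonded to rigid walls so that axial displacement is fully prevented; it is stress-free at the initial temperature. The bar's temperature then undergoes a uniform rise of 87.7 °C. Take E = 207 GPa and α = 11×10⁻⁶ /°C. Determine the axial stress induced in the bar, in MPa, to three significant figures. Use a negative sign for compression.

Free thermal expansion αLΔT = 11e-6 · 7130 · 87.7 = 6.878 mm.
The walls impose strain ε = −(6.878)/7130 = -9.6470e-04; σ = Eε = 207000 · -9.6470e-04 = -199.7 MPa.

-200 MPa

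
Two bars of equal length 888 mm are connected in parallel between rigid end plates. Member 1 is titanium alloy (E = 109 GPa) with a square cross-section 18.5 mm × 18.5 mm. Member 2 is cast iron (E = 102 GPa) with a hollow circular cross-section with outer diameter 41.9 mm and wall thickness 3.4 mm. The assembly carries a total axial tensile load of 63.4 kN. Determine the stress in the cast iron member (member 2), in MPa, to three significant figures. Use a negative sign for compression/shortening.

A_1 = 342.2 mm².
A_2 = 411.2 mm².
Equal strain + equilibrium ⇒ each member carries load in proportion to AE: A₁E₁ = 37310000 N, A₂E₂ = 41950000 N, ΣAE = 79250000 N.
σ₂ = P·E₂/ΣAE = 63400·102000/79250000 = 81.6 MPa.

81.6 MPa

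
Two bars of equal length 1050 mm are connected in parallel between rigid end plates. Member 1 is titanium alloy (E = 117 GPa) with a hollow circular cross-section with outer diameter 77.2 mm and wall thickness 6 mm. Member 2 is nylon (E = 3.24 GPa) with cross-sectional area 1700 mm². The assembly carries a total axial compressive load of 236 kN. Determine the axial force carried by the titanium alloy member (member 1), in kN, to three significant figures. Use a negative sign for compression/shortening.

A_1 = 1342 mm².
Equal strain + equilibrium ⇒ each member carries load in proportion to AE: A₁E₁ = 157000000 N, A₂E₂ = 5508000 N, ΣAE = 162500000 N.
F₁ = P·A₁E₁/ΣAE = -236000·157000000/162500000 = -228000 N.

-228 kN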